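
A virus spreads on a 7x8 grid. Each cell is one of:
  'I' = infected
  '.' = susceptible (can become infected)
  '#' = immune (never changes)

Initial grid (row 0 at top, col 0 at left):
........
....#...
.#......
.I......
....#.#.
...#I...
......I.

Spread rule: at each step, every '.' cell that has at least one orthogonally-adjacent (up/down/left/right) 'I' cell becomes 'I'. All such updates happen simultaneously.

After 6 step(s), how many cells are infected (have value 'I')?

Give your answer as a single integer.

Step 0 (initial): 3 infected
Step 1: +8 new -> 11 infected
Step 2: +9 new -> 20 infected
Step 3: +11 new -> 31 infected
Step 4: +9 new -> 40 infected
Step 5: +5 new -> 45 infected
Step 6: +4 new -> 49 infected

Answer: 49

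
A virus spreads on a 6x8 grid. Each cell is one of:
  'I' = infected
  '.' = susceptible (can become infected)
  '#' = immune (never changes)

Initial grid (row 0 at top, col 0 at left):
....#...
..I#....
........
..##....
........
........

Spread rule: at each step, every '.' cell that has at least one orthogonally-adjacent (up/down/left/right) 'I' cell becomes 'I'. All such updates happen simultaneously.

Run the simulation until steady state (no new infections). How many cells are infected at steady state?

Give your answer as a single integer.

Step 0 (initial): 1 infected
Step 1: +3 new -> 4 infected
Step 2: +5 new -> 9 infected
Step 3: +4 new -> 13 infected
Step 4: +5 new -> 18 infected
Step 5: +7 new -> 25 infected
Step 6: +9 new -> 34 infected
Step 7: +6 new -> 40 infected
Step 8: +3 new -> 43 infected
Step 9: +1 new -> 44 infected
Step 10: +0 new -> 44 infected

Answer: 44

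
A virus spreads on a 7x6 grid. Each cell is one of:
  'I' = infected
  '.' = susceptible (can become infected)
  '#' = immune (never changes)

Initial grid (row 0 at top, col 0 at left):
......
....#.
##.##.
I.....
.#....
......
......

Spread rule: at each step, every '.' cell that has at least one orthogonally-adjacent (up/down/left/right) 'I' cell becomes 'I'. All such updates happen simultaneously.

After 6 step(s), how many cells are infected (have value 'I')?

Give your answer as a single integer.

Answer: 29

Derivation:
Step 0 (initial): 1 infected
Step 1: +2 new -> 3 infected
Step 2: +2 new -> 5 infected
Step 3: +5 new -> 10 infected
Step 4: +5 new -> 15 infected
Step 5: +7 new -> 22 infected
Step 6: +7 new -> 29 infected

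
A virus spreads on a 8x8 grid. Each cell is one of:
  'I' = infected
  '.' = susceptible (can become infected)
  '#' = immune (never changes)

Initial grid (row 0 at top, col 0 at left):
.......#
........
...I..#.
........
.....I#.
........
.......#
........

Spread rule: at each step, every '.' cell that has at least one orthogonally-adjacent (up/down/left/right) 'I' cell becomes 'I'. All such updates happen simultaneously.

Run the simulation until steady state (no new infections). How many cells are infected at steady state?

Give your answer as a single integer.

Answer: 60

Derivation:
Step 0 (initial): 2 infected
Step 1: +7 new -> 9 infected
Step 2: +12 new -> 21 infected
Step 3: +13 new -> 34 infected
Step 4: +12 new -> 46 infected
Step 5: +8 new -> 54 infected
Step 6: +3 new -> 57 infected
Step 7: +2 new -> 59 infected
Step 8: +1 new -> 60 infected
Step 9: +0 new -> 60 infected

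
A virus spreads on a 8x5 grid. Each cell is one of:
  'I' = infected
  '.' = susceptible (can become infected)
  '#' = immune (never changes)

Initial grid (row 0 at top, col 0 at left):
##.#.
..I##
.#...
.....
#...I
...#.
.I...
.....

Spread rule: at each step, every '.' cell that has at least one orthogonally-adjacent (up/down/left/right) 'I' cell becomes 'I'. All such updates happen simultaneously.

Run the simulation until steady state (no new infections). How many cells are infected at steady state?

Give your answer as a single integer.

Answer: 31

Derivation:
Step 0 (initial): 3 infected
Step 1: +10 new -> 13 infected
Step 2: +13 new -> 26 infected
Step 3: +4 new -> 30 infected
Step 4: +1 new -> 31 infected
Step 5: +0 new -> 31 infected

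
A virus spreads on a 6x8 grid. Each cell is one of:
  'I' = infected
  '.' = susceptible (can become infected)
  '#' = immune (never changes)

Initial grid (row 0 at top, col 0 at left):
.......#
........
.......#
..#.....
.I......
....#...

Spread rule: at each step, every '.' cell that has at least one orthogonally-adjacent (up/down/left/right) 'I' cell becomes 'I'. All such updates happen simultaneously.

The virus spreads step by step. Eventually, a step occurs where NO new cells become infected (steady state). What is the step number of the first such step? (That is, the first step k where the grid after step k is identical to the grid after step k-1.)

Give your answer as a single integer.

Answer: 10

Derivation:
Step 0 (initial): 1 infected
Step 1: +4 new -> 5 infected
Step 2: +5 new -> 10 infected
Step 3: +6 new -> 16 infected
Step 4: +6 new -> 22 infected
Step 5: +7 new -> 29 infected
Step 6: +6 new -> 35 infected
Step 7: +5 new -> 40 infected
Step 8: +2 new -> 42 infected
Step 9: +2 new -> 44 infected
Step 10: +0 new -> 44 infected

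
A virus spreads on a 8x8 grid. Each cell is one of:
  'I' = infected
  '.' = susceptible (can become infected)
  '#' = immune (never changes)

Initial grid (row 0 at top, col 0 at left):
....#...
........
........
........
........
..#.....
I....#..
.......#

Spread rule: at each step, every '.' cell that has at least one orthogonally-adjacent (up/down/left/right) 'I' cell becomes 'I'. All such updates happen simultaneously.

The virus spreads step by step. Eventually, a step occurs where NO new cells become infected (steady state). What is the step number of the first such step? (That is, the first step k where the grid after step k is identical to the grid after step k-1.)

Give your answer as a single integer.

Answer: 14

Derivation:
Step 0 (initial): 1 infected
Step 1: +3 new -> 4 infected
Step 2: +4 new -> 8 infected
Step 3: +4 new -> 12 infected
Step 4: +6 new -> 18 infected
Step 5: +6 new -> 24 infected
Step 6: +7 new -> 31 infected
Step 7: +7 new -> 38 infected
Step 8: +7 new -> 45 infected
Step 9: +6 new -> 51 infected
Step 10: +3 new -> 54 infected
Step 11: +3 new -> 57 infected
Step 12: +2 new -> 59 infected
Step 13: +1 new -> 60 infected
Step 14: +0 new -> 60 infected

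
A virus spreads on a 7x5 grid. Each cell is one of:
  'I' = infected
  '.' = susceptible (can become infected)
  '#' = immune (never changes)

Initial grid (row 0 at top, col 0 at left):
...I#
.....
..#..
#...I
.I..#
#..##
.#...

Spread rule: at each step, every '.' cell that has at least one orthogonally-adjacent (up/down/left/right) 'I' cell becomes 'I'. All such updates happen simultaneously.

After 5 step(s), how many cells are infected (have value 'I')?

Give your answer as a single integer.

Answer: 26

Derivation:
Step 0 (initial): 3 infected
Step 1: +8 new -> 11 infected
Step 2: +8 new -> 19 infected
Step 3: +4 new -> 23 infected
Step 4: +2 new -> 25 infected
Step 5: +1 new -> 26 infected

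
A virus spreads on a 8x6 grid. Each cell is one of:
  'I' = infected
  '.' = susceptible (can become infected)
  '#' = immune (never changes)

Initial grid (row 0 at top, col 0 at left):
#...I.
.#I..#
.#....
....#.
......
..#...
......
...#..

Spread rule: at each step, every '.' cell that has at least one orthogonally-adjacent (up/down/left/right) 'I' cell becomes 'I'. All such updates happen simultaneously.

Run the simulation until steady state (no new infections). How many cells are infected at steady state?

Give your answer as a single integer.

Step 0 (initial): 2 infected
Step 1: +6 new -> 8 infected
Step 2: +4 new -> 12 infected
Step 3: +4 new -> 16 infected
Step 4: +4 new -> 20 infected
Step 5: +6 new -> 26 infected
Step 6: +6 new -> 32 infected
Step 7: +5 new -> 37 infected
Step 8: +4 new -> 41 infected
Step 9: +0 new -> 41 infected

Answer: 41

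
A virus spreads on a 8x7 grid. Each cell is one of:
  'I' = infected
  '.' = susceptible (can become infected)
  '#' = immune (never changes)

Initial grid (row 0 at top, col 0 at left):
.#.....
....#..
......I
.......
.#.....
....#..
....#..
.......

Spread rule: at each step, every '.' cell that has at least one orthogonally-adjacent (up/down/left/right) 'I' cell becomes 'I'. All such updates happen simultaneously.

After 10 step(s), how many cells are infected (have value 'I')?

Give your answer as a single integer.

Step 0 (initial): 1 infected
Step 1: +3 new -> 4 infected
Step 2: +5 new -> 9 infected
Step 3: +5 new -> 14 infected
Step 4: +7 new -> 21 infected
Step 5: +7 new -> 28 infected
Step 6: +7 new -> 35 infected
Step 7: +5 new -> 40 infected
Step 8: +5 new -> 45 infected
Step 9: +3 new -> 48 infected
Step 10: +2 new -> 50 infected

Answer: 50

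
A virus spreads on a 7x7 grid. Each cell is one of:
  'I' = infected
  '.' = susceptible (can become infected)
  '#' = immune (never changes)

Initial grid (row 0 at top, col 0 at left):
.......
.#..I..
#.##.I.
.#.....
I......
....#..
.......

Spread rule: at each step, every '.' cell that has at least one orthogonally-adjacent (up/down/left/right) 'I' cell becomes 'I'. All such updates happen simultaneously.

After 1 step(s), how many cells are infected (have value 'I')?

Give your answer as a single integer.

Step 0 (initial): 3 infected
Step 1: +9 new -> 12 infected

Answer: 12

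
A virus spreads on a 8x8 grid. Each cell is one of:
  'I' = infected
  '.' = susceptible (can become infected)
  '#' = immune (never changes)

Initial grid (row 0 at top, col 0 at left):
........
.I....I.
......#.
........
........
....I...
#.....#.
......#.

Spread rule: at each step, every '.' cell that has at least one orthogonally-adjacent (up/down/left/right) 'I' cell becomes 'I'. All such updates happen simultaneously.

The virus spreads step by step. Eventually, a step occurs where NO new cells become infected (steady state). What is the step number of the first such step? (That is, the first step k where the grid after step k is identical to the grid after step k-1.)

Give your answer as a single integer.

Step 0 (initial): 3 infected
Step 1: +11 new -> 14 infected
Step 2: +19 new -> 33 infected
Step 3: +17 new -> 50 infected
Step 4: +7 new -> 57 infected
Step 5: +2 new -> 59 infected
Step 6: +1 new -> 60 infected
Step 7: +0 new -> 60 infected

Answer: 7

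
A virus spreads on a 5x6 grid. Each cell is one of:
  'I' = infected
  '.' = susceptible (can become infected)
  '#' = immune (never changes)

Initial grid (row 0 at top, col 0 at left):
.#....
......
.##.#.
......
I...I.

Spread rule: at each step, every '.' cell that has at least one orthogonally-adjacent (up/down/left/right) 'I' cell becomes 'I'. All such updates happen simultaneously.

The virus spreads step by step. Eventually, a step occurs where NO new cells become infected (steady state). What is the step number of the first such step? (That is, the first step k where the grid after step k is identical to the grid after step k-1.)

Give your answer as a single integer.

Step 0 (initial): 2 infected
Step 1: +5 new -> 7 infected
Step 2: +5 new -> 12 infected
Step 3: +4 new -> 16 infected
Step 4: +4 new -> 20 infected
Step 5: +4 new -> 24 infected
Step 6: +2 new -> 26 infected
Step 7: +0 new -> 26 infected

Answer: 7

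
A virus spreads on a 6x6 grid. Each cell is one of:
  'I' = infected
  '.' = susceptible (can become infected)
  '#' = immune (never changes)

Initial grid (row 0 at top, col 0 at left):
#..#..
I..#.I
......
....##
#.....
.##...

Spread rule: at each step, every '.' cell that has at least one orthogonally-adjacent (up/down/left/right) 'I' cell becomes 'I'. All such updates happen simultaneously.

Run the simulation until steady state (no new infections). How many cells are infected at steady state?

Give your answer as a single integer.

Answer: 27

Derivation:
Step 0 (initial): 2 infected
Step 1: +5 new -> 7 infected
Step 2: +6 new -> 13 infected
Step 3: +4 new -> 17 infected
Step 4: +3 new -> 20 infected
Step 5: +2 new -> 22 infected
Step 6: +2 new -> 24 infected
Step 7: +2 new -> 26 infected
Step 8: +1 new -> 27 infected
Step 9: +0 new -> 27 infected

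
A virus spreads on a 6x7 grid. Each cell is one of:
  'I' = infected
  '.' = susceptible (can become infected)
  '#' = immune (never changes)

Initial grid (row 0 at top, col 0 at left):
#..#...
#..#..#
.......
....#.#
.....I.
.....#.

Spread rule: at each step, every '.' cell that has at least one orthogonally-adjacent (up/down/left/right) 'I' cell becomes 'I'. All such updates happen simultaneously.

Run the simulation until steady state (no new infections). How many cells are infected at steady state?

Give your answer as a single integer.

Answer: 34

Derivation:
Step 0 (initial): 1 infected
Step 1: +3 new -> 4 infected
Step 2: +4 new -> 8 infected
Step 3: +6 new -> 14 infected
Step 4: +6 new -> 20 infected
Step 5: +6 new -> 26 infected
Step 6: +4 new -> 30 infected
Step 7: +3 new -> 33 infected
Step 8: +1 new -> 34 infected
Step 9: +0 new -> 34 infected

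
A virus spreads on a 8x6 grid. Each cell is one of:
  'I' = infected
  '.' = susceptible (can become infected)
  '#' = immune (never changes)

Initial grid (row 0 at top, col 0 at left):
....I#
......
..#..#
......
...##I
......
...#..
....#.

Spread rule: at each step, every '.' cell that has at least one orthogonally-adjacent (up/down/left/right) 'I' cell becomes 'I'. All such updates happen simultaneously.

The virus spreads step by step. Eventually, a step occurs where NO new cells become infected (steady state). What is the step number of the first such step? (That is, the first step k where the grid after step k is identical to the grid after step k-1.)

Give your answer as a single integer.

Answer: 9

Derivation:
Step 0 (initial): 2 infected
Step 1: +4 new -> 6 infected
Step 2: +7 new -> 13 infected
Step 3: +7 new -> 20 infected
Step 4: +4 new -> 24 infected
Step 5: +6 new -> 30 infected
Step 6: +6 new -> 36 infected
Step 7: +4 new -> 40 infected
Step 8: +1 new -> 41 infected
Step 9: +0 new -> 41 infected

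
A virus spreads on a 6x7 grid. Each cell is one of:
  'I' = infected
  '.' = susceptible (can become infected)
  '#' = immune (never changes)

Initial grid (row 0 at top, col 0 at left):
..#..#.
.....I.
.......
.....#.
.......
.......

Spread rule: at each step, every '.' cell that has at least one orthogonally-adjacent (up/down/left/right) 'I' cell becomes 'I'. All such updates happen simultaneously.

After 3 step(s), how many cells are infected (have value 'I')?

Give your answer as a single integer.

Step 0 (initial): 1 infected
Step 1: +3 new -> 4 infected
Step 2: +5 new -> 9 infected
Step 3: +5 new -> 14 infected

Answer: 14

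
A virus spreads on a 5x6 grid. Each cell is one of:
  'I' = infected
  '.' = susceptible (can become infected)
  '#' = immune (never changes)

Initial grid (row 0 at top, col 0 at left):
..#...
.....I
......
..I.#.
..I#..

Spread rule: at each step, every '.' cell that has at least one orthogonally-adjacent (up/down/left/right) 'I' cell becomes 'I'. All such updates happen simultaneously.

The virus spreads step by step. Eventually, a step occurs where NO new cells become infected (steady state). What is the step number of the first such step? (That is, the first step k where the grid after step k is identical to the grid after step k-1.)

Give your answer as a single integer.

Answer: 6

Derivation:
Step 0 (initial): 3 infected
Step 1: +7 new -> 10 infected
Step 2: +9 new -> 19 infected
Step 3: +4 new -> 23 infected
Step 4: +3 new -> 26 infected
Step 5: +1 new -> 27 infected
Step 6: +0 new -> 27 infected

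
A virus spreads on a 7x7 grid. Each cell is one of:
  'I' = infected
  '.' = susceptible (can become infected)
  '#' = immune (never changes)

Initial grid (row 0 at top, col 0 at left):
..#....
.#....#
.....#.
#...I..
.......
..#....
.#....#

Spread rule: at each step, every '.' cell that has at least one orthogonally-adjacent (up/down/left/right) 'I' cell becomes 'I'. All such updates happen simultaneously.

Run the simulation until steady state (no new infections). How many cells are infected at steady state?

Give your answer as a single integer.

Step 0 (initial): 1 infected
Step 1: +4 new -> 5 infected
Step 2: +7 new -> 12 infected
Step 3: +11 new -> 23 infected
Step 4: +8 new -> 31 infected
Step 5: +5 new -> 36 infected
Step 6: +2 new -> 38 infected
Step 7: +2 new -> 40 infected
Step 8: +1 new -> 41 infected
Step 9: +0 new -> 41 infected

Answer: 41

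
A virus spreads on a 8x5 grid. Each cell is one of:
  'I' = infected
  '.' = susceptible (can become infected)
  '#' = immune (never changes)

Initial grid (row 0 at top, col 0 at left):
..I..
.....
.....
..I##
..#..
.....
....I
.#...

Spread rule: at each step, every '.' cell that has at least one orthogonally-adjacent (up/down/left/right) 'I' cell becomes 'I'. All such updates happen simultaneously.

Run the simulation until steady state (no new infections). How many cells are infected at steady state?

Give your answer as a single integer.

Answer: 36

Derivation:
Step 0 (initial): 3 infected
Step 1: +8 new -> 11 infected
Step 2: +12 new -> 23 infected
Step 3: +10 new -> 33 infected
Step 4: +2 new -> 35 infected
Step 5: +1 new -> 36 infected
Step 6: +0 new -> 36 infected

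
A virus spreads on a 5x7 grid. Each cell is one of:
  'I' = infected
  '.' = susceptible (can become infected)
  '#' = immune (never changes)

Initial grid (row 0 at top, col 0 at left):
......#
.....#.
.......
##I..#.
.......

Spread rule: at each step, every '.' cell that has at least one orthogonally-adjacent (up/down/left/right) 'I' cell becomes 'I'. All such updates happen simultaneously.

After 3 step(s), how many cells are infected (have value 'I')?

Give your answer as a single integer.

Answer: 17

Derivation:
Step 0 (initial): 1 infected
Step 1: +3 new -> 4 infected
Step 2: +6 new -> 10 infected
Step 3: +7 new -> 17 infected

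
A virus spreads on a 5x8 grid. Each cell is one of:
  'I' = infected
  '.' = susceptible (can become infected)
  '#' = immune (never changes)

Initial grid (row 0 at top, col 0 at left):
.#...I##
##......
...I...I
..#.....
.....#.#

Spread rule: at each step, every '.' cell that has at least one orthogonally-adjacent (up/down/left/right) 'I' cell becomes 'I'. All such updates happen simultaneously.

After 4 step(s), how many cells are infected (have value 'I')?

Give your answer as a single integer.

Step 0 (initial): 3 infected
Step 1: +9 new -> 12 infected
Step 2: +9 new -> 21 infected
Step 3: +7 new -> 28 infected
Step 4: +2 new -> 30 infected

Answer: 30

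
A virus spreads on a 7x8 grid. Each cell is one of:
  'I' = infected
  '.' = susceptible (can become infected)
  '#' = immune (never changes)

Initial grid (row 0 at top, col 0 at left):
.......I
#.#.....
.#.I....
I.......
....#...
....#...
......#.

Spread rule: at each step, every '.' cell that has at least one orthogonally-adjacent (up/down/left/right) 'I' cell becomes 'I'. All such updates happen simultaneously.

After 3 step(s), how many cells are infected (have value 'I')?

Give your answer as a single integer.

Step 0 (initial): 3 infected
Step 1: +9 new -> 12 infected
Step 2: +11 new -> 23 infected
Step 3: +10 new -> 33 infected

Answer: 33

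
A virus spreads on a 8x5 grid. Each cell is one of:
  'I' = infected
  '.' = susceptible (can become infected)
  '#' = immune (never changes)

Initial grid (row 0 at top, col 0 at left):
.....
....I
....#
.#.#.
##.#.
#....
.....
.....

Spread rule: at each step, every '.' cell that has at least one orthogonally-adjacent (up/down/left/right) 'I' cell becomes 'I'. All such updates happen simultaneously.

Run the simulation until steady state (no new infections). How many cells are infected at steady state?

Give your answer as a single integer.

Step 0 (initial): 1 infected
Step 1: +2 new -> 3 infected
Step 2: +3 new -> 6 infected
Step 3: +3 new -> 9 infected
Step 4: +4 new -> 13 infected
Step 5: +3 new -> 16 infected
Step 6: +2 new -> 18 infected
Step 7: +3 new -> 21 infected
Step 8: +4 new -> 25 infected
Step 9: +5 new -> 30 infected
Step 10: +3 new -> 33 infected
Step 11: +0 new -> 33 infected

Answer: 33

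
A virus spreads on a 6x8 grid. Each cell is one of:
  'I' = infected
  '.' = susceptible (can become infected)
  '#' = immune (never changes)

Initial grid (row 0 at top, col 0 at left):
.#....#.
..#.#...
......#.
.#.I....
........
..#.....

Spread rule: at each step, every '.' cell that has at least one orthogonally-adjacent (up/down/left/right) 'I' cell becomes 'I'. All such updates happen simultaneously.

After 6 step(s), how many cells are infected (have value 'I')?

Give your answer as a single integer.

Step 0 (initial): 1 infected
Step 1: +4 new -> 5 infected
Step 2: +7 new -> 12 infected
Step 3: +7 new -> 19 infected
Step 4: +10 new -> 29 infected
Step 5: +8 new -> 37 infected
Step 6: +3 new -> 40 infected

Answer: 40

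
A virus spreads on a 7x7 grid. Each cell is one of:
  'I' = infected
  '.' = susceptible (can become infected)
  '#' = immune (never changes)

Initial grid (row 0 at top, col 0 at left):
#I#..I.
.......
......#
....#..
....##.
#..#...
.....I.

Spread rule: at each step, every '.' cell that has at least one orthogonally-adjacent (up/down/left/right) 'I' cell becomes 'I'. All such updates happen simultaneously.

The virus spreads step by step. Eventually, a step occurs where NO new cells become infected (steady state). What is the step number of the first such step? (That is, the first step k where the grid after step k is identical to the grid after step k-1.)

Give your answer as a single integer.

Answer: 7

Derivation:
Step 0 (initial): 3 infected
Step 1: +7 new -> 10 infected
Step 2: +10 new -> 20 infected
Step 3: +8 new -> 28 infected
Step 4: +7 new -> 35 infected
Step 5: +5 new -> 40 infected
Step 6: +1 new -> 41 infected
Step 7: +0 new -> 41 infected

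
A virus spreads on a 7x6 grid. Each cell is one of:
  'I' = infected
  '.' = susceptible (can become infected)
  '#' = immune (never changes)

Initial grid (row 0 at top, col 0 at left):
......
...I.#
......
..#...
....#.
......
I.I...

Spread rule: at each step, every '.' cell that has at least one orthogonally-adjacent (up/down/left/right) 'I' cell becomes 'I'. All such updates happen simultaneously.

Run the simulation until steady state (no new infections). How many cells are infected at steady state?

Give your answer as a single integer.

Step 0 (initial): 3 infected
Step 1: +8 new -> 11 infected
Step 2: +11 new -> 22 infected
Step 3: +11 new -> 33 infected
Step 4: +5 new -> 38 infected
Step 5: +1 new -> 39 infected
Step 6: +0 new -> 39 infected

Answer: 39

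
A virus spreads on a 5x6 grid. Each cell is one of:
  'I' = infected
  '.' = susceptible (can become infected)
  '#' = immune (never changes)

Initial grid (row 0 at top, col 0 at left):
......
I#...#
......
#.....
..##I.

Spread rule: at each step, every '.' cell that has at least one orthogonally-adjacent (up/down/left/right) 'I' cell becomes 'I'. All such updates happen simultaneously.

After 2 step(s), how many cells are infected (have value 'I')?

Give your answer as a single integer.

Answer: 11

Derivation:
Step 0 (initial): 2 infected
Step 1: +4 new -> 6 infected
Step 2: +5 new -> 11 infected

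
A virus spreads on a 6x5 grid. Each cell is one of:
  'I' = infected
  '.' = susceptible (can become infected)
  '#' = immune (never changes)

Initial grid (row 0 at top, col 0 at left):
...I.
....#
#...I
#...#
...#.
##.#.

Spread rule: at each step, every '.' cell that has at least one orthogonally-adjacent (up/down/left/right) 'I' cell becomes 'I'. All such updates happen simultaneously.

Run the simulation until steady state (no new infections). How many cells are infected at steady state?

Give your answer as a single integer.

Step 0 (initial): 2 infected
Step 1: +4 new -> 6 infected
Step 2: +4 new -> 10 infected
Step 3: +4 new -> 14 infected
Step 4: +3 new -> 17 infected
Step 5: +2 new -> 19 infected
Step 6: +1 new -> 20 infected
Step 7: +0 new -> 20 infected

Answer: 20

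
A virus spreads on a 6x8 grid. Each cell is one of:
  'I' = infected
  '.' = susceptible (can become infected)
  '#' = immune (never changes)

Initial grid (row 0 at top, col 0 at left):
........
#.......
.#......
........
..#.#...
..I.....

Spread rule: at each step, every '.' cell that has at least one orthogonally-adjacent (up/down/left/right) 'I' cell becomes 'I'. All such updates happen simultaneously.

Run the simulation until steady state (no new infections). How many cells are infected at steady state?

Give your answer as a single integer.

Answer: 44

Derivation:
Step 0 (initial): 1 infected
Step 1: +2 new -> 3 infected
Step 2: +4 new -> 7 infected
Step 3: +4 new -> 11 infected
Step 4: +6 new -> 17 infected
Step 5: +7 new -> 24 infected
Step 6: +6 new -> 30 infected
Step 7: +6 new -> 36 infected
Step 8: +4 new -> 40 infected
Step 9: +3 new -> 43 infected
Step 10: +1 new -> 44 infected
Step 11: +0 new -> 44 infected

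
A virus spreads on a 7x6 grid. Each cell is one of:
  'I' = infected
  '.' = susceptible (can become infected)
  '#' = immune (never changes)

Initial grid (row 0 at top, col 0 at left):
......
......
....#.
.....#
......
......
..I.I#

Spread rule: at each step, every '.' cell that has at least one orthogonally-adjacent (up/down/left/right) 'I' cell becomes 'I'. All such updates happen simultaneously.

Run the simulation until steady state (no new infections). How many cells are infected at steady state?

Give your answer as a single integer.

Answer: 39

Derivation:
Step 0 (initial): 2 infected
Step 1: +4 new -> 6 infected
Step 2: +6 new -> 12 infected
Step 3: +6 new -> 18 infected
Step 4: +4 new -> 22 infected
Step 5: +4 new -> 26 infected
Step 6: +4 new -> 30 infected
Step 7: +4 new -> 34 infected
Step 8: +3 new -> 37 infected
Step 9: +2 new -> 39 infected
Step 10: +0 new -> 39 infected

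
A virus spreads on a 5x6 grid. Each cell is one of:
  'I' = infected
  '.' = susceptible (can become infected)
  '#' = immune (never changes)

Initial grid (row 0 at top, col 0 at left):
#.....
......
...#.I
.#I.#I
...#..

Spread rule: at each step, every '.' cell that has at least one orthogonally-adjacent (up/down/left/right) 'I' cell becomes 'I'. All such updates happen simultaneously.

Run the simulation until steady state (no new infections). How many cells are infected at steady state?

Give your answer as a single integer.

Answer: 25

Derivation:
Step 0 (initial): 3 infected
Step 1: +6 new -> 9 infected
Step 2: +6 new -> 15 infected
Step 3: +6 new -> 21 infected
Step 4: +4 new -> 25 infected
Step 5: +0 new -> 25 infected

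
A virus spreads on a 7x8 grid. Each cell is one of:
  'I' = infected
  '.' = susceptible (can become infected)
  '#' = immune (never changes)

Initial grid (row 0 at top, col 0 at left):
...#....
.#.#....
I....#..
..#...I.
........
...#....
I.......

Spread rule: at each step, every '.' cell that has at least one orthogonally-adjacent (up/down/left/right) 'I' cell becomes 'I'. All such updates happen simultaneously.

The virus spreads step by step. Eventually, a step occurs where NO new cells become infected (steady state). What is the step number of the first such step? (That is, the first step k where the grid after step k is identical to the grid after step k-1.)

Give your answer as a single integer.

Step 0 (initial): 3 infected
Step 1: +9 new -> 12 infected
Step 2: +12 new -> 24 infected
Step 3: +15 new -> 39 infected
Step 4: +10 new -> 49 infected
Step 5: +1 new -> 50 infected
Step 6: +0 new -> 50 infected

Answer: 6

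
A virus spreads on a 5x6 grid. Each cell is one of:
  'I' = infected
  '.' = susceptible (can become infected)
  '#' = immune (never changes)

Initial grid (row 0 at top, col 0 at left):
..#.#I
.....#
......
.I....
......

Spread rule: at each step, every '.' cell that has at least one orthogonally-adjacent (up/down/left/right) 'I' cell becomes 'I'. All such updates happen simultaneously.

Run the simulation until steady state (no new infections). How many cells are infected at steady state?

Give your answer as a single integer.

Step 0 (initial): 2 infected
Step 1: +4 new -> 6 infected
Step 2: +6 new -> 12 infected
Step 3: +6 new -> 18 infected
Step 4: +5 new -> 23 infected
Step 5: +4 new -> 27 infected
Step 6: +0 new -> 27 infected

Answer: 27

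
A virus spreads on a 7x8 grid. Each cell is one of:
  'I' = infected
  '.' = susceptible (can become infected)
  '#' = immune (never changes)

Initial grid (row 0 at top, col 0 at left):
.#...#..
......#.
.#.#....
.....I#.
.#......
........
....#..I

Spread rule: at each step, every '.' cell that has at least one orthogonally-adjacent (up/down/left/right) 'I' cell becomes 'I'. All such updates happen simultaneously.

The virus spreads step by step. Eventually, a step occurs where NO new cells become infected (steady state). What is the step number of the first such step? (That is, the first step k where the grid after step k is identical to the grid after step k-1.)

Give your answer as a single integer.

Step 0 (initial): 2 infected
Step 1: +5 new -> 7 infected
Step 2: +10 new -> 17 infected
Step 3: +6 new -> 23 infected
Step 4: +7 new -> 30 infected
Step 5: +6 new -> 36 infected
Step 6: +7 new -> 43 infected
Step 7: +3 new -> 46 infected
Step 8: +2 new -> 48 infected
Step 9: +0 new -> 48 infected

Answer: 9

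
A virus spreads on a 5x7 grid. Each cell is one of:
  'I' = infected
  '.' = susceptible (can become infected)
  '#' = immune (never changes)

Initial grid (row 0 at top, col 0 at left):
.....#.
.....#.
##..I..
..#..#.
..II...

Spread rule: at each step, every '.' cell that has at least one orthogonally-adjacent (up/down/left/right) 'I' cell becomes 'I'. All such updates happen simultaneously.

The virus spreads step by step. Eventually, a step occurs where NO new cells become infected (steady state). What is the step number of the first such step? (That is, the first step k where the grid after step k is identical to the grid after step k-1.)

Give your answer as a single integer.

Answer: 7

Derivation:
Step 0 (initial): 3 infected
Step 1: +7 new -> 10 infected
Step 2: +7 new -> 17 infected
Step 3: +6 new -> 23 infected
Step 4: +3 new -> 26 infected
Step 5: +2 new -> 28 infected
Step 6: +1 new -> 29 infected
Step 7: +0 new -> 29 infected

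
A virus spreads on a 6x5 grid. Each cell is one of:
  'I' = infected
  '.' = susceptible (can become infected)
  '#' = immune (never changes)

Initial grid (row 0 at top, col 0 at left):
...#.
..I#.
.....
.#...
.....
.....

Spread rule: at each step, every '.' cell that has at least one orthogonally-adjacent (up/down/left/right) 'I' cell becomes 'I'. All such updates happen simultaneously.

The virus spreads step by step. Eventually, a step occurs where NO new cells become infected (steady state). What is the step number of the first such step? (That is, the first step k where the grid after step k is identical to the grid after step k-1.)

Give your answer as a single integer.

Step 0 (initial): 1 infected
Step 1: +3 new -> 4 infected
Step 2: +5 new -> 9 infected
Step 3: +5 new -> 14 infected
Step 4: +6 new -> 20 infected
Step 5: +5 new -> 25 infected
Step 6: +2 new -> 27 infected
Step 7: +0 new -> 27 infected

Answer: 7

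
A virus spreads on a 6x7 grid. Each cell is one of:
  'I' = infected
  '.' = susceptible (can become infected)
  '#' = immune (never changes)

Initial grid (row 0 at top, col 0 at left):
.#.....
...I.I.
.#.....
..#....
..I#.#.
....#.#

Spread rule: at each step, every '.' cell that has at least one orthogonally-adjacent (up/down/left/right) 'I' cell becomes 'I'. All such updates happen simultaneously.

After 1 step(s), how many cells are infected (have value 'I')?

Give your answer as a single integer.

Answer: 12

Derivation:
Step 0 (initial): 3 infected
Step 1: +9 new -> 12 infected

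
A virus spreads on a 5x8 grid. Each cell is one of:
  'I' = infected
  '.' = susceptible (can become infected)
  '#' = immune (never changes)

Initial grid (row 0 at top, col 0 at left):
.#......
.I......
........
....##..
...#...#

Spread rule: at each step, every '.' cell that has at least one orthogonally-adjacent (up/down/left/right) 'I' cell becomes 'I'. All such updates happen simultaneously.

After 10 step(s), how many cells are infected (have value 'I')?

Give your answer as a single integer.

Answer: 35

Derivation:
Step 0 (initial): 1 infected
Step 1: +3 new -> 4 infected
Step 2: +6 new -> 10 infected
Step 3: +6 new -> 16 infected
Step 4: +6 new -> 22 infected
Step 5: +3 new -> 25 infected
Step 6: +3 new -> 28 infected
Step 7: +3 new -> 31 infected
Step 8: +2 new -> 33 infected
Step 9: +1 new -> 34 infected
Step 10: +1 new -> 35 infected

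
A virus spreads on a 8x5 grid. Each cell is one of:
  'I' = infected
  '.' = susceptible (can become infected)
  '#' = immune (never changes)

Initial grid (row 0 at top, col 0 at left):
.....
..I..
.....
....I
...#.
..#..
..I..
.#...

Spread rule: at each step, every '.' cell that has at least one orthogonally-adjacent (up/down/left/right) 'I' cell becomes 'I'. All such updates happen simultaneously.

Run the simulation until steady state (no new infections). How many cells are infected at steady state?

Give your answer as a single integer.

Step 0 (initial): 3 infected
Step 1: +10 new -> 13 infected
Step 2: +13 new -> 26 infected
Step 3: +9 new -> 35 infected
Step 4: +2 new -> 37 infected
Step 5: +0 new -> 37 infected

Answer: 37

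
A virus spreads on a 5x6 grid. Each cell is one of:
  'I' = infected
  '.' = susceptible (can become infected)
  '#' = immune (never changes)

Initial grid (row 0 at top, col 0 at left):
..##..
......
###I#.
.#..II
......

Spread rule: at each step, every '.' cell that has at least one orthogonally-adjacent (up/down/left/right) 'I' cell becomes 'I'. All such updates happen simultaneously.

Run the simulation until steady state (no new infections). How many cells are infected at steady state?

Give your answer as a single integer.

Step 0 (initial): 3 infected
Step 1: +5 new -> 8 infected
Step 2: +5 new -> 13 infected
Step 3: +4 new -> 17 infected
Step 4: +3 new -> 20 infected
Step 5: +2 new -> 22 infected
Step 6: +1 new -> 23 infected
Step 7: +0 new -> 23 infected

Answer: 23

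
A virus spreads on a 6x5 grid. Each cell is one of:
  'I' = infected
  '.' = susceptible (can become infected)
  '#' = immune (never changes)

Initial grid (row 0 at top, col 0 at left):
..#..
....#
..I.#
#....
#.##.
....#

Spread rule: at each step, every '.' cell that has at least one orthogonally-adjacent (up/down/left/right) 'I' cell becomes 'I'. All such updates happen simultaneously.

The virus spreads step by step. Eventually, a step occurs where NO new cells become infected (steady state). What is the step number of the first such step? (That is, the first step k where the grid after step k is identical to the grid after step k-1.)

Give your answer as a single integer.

Answer: 7

Derivation:
Step 0 (initial): 1 infected
Step 1: +4 new -> 5 infected
Step 2: +5 new -> 10 infected
Step 3: +5 new -> 15 infected
Step 4: +4 new -> 19 infected
Step 5: +2 new -> 21 infected
Step 6: +1 new -> 22 infected
Step 7: +0 new -> 22 infected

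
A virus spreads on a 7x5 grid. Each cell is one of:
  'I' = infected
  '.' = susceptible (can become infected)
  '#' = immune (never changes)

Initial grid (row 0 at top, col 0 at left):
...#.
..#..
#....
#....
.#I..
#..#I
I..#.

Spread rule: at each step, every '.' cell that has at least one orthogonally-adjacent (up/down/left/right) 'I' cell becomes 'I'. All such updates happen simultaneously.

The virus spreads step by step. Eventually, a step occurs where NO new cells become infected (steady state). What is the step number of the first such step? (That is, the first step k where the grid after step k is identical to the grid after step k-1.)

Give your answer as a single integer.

Answer: 7

Derivation:
Step 0 (initial): 3 infected
Step 1: +6 new -> 9 infected
Step 2: +6 new -> 15 infected
Step 3: +3 new -> 18 infected
Step 4: +3 new -> 21 infected
Step 5: +3 new -> 24 infected
Step 6: +2 new -> 26 infected
Step 7: +0 new -> 26 infected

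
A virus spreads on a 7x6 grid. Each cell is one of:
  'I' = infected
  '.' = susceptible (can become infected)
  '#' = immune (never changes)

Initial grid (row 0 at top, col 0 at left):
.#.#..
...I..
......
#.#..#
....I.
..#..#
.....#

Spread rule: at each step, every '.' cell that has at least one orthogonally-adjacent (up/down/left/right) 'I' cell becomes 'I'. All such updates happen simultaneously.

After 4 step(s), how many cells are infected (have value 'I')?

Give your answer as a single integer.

Step 0 (initial): 2 infected
Step 1: +7 new -> 9 infected
Step 2: +10 new -> 19 infected
Step 3: +6 new -> 25 infected
Step 4: +6 new -> 31 infected

Answer: 31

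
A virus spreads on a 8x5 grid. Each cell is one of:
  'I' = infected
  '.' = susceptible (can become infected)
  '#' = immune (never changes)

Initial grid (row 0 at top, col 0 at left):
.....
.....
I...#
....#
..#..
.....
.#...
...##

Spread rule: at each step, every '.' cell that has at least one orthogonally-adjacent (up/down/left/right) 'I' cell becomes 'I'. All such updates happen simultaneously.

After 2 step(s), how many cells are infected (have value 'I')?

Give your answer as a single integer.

Answer: 9

Derivation:
Step 0 (initial): 1 infected
Step 1: +3 new -> 4 infected
Step 2: +5 new -> 9 infected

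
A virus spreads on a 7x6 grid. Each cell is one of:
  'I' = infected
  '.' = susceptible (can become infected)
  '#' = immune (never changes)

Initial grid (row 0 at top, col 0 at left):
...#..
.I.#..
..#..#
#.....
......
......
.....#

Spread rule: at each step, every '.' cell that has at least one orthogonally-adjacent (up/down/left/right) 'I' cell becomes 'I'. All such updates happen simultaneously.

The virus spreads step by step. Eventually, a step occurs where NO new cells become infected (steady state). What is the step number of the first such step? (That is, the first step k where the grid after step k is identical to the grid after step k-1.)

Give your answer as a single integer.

Step 0 (initial): 1 infected
Step 1: +4 new -> 5 infected
Step 2: +4 new -> 9 infected
Step 3: +2 new -> 11 infected
Step 4: +4 new -> 15 infected
Step 5: +6 new -> 21 infected
Step 6: +6 new -> 27 infected
Step 7: +4 new -> 31 infected
Step 8: +4 new -> 35 infected
Step 9: +1 new -> 36 infected
Step 10: +0 new -> 36 infected

Answer: 10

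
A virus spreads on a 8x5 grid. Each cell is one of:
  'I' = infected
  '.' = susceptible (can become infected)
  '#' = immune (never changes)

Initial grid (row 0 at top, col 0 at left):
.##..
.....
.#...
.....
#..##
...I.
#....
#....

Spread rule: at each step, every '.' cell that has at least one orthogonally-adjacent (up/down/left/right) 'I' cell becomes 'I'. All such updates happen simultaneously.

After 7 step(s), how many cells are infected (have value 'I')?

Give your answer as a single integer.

Step 0 (initial): 1 infected
Step 1: +3 new -> 4 infected
Step 2: +5 new -> 9 infected
Step 3: +6 new -> 15 infected
Step 4: +4 new -> 19 infected
Step 5: +4 new -> 23 infected
Step 6: +4 new -> 27 infected
Step 7: +3 new -> 30 infected

Answer: 30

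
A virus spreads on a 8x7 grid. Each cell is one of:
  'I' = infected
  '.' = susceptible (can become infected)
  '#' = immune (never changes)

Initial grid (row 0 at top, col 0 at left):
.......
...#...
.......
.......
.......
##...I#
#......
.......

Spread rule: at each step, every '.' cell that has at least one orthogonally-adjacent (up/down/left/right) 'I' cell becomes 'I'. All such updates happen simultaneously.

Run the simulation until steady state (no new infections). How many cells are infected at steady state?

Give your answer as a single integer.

Answer: 51

Derivation:
Step 0 (initial): 1 infected
Step 1: +3 new -> 4 infected
Step 2: +7 new -> 11 infected
Step 3: +8 new -> 19 infected
Step 4: +7 new -> 26 infected
Step 5: +8 new -> 34 infected
Step 6: +6 new -> 40 infected
Step 7: +5 new -> 45 infected
Step 8: +3 new -> 48 infected
Step 9: +2 new -> 50 infected
Step 10: +1 new -> 51 infected
Step 11: +0 new -> 51 infected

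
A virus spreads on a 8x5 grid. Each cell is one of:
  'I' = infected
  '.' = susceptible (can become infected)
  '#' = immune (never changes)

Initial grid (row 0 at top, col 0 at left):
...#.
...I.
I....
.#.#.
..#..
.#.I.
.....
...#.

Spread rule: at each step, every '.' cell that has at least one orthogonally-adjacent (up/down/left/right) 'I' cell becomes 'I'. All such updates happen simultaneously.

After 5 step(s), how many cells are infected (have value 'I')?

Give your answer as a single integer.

Step 0 (initial): 3 infected
Step 1: +10 new -> 13 infected
Step 2: +10 new -> 23 infected
Step 3: +8 new -> 31 infected
Step 4: +2 new -> 33 infected
Step 5: +1 new -> 34 infected

Answer: 34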